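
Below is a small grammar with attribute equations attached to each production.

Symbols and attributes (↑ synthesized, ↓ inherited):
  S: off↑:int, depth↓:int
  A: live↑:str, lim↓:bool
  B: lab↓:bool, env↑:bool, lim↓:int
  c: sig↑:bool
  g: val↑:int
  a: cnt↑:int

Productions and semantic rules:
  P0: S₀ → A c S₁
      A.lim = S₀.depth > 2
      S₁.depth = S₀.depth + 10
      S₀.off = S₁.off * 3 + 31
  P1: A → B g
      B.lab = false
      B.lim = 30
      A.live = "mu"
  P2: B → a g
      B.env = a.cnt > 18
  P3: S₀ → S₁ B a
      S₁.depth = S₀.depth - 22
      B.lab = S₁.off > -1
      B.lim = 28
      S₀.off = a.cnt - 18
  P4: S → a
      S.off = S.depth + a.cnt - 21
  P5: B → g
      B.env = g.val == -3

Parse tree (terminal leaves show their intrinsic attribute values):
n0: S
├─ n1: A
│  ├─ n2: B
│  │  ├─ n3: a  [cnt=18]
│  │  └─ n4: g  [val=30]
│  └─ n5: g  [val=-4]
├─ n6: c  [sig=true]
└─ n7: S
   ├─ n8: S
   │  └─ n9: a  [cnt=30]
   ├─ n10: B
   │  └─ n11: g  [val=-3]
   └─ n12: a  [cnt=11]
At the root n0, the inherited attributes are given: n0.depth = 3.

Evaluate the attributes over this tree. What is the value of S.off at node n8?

1. n0.depth = 3  [given at root]
2. n1.lim = true  [S₀.depth > 2]
3. n2.lab = false  [false]
4. n2.lim = 30  [30]
5. n3.cnt = 18  [terminal]
6. n4.val = 30  [terminal]
7. n2.env = false  [a.cnt > 18]
8. n5.val = -4  [terminal]
9. n1.live = "mu"  ["mu"]
10. n6.sig = true  [terminal]
11. n7.depth = 13  [S₀.depth + 10]
12. n8.depth = -9  [S₀.depth - 22]
13. n9.cnt = 30  [terminal]
14. n8.off = 0  [S.depth + a.cnt - 21]
15. n10.lab = true  [S₁.off > -1]
16. n10.lim = 28  [28]
17. n11.val = -3  [terminal]
18. n10.env = true  [g.val == -3]
19. n12.cnt = 11  [terminal]
20. n7.off = -7  [a.cnt - 18]
21. n0.off = 10  [S₁.off * 3 + 31]

0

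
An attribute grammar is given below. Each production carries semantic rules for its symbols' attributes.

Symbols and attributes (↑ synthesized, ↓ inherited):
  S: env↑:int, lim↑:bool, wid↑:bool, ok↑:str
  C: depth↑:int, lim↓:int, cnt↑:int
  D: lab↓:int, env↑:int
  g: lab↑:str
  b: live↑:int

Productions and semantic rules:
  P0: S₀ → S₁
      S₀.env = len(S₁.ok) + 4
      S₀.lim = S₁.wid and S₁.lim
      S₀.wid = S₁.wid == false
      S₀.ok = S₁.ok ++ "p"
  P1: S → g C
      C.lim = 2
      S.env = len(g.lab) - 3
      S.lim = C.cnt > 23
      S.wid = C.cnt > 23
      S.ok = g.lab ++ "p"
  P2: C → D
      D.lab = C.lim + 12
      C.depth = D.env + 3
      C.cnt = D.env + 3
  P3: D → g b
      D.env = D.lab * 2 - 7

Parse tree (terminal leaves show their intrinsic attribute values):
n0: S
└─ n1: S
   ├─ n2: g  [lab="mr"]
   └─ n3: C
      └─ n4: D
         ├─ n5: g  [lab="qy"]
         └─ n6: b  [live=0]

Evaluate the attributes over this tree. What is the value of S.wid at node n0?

false

1. n2.lab = "mr"  [terminal]
2. n3.lim = 2  [2]
3. n4.lab = 14  [C.lim + 12]
4. n5.lab = "qy"  [terminal]
5. n6.live = 0  [terminal]
6. n4.env = 21  [D.lab * 2 - 7]
7. n3.depth = 24  [D.env + 3]
8. n3.cnt = 24  [D.env + 3]
9. n1.env = -1  [len(g.lab) - 3]
10. n1.lim = true  [C.cnt > 23]
11. n1.wid = true  [C.cnt > 23]
12. n1.ok = "mrp"  [g.lab ++ "p"]
13. n0.env = 7  [len(S₁.ok) + 4]
14. n0.lim = true  [S₁.wid and S₁.lim]
15. n0.wid = false  [S₁.wid == false]
16. n0.ok = "mrpp"  [S₁.ok ++ "p"]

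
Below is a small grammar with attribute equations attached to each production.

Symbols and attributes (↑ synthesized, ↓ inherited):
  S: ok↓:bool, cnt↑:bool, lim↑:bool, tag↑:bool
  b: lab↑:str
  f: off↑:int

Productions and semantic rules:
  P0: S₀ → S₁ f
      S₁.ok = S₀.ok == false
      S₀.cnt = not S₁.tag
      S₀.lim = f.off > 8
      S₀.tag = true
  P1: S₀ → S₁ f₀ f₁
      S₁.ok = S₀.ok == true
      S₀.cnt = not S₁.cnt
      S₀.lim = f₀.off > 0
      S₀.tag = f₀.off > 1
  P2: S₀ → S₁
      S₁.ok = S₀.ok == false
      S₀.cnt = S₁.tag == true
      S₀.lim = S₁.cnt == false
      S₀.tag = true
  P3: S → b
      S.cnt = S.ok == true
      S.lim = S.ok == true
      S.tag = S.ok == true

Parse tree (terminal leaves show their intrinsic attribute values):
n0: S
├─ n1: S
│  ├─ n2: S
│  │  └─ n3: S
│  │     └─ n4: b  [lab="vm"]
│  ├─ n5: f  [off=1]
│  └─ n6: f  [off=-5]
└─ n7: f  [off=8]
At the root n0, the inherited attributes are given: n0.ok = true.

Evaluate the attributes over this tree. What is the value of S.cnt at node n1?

false

1. n0.ok = true  [given at root]
2. n1.ok = false  [S₀.ok == false]
3. n2.ok = false  [S₀.ok == true]
4. n3.ok = true  [S₀.ok == false]
5. n4.lab = "vm"  [terminal]
6. n3.cnt = true  [S.ok == true]
7. n3.lim = true  [S.ok == true]
8. n3.tag = true  [S.ok == true]
9. n2.cnt = true  [S₁.tag == true]
10. n2.lim = false  [S₁.cnt == false]
11. n2.tag = true  [true]
12. n5.off = 1  [terminal]
13. n6.off = -5  [terminal]
14. n1.cnt = false  [not S₁.cnt]
15. n1.lim = true  [f₀.off > 0]
16. n1.tag = false  [f₀.off > 1]
17. n7.off = 8  [terminal]
18. n0.cnt = true  [not S₁.tag]
19. n0.lim = false  [f.off > 8]
20. n0.tag = true  [true]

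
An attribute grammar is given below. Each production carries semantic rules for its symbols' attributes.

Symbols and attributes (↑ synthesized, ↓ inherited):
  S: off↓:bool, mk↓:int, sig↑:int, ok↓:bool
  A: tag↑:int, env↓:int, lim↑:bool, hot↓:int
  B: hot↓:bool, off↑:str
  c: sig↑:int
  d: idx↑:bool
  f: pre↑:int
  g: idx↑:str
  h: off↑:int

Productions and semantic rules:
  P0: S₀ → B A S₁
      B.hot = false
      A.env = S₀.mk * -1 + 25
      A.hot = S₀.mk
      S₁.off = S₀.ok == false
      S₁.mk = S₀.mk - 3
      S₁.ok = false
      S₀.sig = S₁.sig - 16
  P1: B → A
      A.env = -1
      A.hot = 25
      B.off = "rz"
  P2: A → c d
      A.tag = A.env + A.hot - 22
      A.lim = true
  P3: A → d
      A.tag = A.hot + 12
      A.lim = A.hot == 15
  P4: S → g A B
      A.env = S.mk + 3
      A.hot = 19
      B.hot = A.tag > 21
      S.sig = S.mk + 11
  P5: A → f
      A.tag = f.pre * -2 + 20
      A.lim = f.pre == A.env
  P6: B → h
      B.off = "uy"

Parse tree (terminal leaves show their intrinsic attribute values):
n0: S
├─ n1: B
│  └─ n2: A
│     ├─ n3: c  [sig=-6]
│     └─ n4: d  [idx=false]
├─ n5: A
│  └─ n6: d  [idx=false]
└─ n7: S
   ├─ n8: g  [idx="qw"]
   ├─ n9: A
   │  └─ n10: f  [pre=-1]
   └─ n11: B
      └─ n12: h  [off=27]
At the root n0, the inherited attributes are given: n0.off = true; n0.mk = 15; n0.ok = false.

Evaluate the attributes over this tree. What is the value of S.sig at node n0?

7

1. n0.off = true  [given at root]
2. n0.mk = 15  [given at root]
3. n0.ok = false  [given at root]
4. n1.hot = false  [false]
5. n2.env = -1  [-1]
6. n2.hot = 25  [25]
7. n3.sig = -6  [terminal]
8. n4.idx = false  [terminal]
9. n2.tag = 2  [A.env + A.hot - 22]
10. n2.lim = true  [true]
11. n1.off = "rz"  ["rz"]
12. n5.env = 10  [S₀.mk * -1 + 25]
13. n5.hot = 15  [S₀.mk]
14. n6.idx = false  [terminal]
15. n5.tag = 27  [A.hot + 12]
16. n5.lim = true  [A.hot == 15]
17. n7.off = true  [S₀.ok == false]
18. n7.mk = 12  [S₀.mk - 3]
19. n7.ok = false  [false]
20. n8.idx = "qw"  [terminal]
21. n9.env = 15  [S.mk + 3]
22. n9.hot = 19  [19]
23. n10.pre = -1  [terminal]
24. n9.tag = 22  [f.pre * -2 + 20]
25. n9.lim = false  [f.pre == A.env]
26. n11.hot = true  [A.tag > 21]
27. n12.off = 27  [terminal]
28. n11.off = "uy"  ["uy"]
29. n7.sig = 23  [S.mk + 11]
30. n0.sig = 7  [S₁.sig - 16]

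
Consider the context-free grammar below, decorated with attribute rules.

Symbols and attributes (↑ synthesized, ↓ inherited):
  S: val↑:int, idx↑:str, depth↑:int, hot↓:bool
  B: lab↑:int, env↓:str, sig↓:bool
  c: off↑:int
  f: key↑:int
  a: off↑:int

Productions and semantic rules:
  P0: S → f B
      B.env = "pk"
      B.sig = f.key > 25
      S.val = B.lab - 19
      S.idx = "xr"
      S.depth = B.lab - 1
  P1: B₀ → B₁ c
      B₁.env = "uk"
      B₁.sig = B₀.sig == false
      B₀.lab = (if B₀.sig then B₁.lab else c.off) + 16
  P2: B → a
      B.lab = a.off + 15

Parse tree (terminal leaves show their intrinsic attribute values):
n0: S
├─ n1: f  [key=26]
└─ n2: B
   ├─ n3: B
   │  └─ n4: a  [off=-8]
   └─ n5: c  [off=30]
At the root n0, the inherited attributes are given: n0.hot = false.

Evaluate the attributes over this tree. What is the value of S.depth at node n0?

1. n0.hot = false  [given at root]
2. n1.key = 26  [terminal]
3. n2.env = "pk"  ["pk"]
4. n2.sig = true  [f.key > 25]
5. n3.env = "uk"  ["uk"]
6. n3.sig = false  [B₀.sig == false]
7. n4.off = -8  [terminal]
8. n3.lab = 7  [a.off + 15]
9. n5.off = 30  [terminal]
10. n2.lab = 23  [(if B₀.sig then B₁.lab else c.off) + 16]
11. n0.val = 4  [B.lab - 19]
12. n0.idx = "xr"  ["xr"]
13. n0.depth = 22  [B.lab - 1]

22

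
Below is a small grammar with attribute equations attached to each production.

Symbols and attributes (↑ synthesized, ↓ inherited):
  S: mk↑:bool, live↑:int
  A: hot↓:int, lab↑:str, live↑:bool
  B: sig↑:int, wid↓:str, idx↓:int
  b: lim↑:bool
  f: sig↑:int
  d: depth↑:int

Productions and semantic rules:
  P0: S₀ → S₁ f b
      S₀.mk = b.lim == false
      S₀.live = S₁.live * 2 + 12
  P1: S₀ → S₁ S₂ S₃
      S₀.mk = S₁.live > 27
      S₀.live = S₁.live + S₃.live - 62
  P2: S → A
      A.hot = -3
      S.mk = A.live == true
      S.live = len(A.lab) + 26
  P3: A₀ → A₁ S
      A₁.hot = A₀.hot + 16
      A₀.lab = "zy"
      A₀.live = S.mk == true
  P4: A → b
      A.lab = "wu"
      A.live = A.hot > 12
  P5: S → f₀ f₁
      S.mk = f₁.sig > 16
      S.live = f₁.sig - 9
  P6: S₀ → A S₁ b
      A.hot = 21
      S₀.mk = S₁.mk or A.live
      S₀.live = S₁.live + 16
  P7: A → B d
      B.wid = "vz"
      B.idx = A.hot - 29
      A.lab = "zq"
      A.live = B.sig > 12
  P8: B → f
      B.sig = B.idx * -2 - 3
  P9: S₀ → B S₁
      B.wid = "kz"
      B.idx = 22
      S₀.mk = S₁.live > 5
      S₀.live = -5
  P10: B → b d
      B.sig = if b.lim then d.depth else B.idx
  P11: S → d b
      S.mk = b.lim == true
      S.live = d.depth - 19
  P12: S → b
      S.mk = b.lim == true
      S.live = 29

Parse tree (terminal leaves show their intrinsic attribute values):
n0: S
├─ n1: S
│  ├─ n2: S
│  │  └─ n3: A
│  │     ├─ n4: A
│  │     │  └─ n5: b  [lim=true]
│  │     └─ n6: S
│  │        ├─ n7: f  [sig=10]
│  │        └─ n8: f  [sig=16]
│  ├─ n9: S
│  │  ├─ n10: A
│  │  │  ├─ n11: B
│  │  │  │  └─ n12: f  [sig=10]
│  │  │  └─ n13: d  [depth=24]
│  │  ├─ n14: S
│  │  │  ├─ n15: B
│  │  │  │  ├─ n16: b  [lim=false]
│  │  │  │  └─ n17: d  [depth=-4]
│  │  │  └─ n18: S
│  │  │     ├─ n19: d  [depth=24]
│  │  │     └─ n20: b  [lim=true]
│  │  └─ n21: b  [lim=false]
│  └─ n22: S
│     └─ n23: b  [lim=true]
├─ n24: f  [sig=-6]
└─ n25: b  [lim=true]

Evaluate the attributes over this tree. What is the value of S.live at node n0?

1. n3.hot = -3  [-3]
2. n4.hot = 13  [A₀.hot + 16]
3. n5.lim = true  [terminal]
4. n4.lab = "wu"  ["wu"]
5. n4.live = true  [A.hot > 12]
6. n7.sig = 10  [terminal]
7. n8.sig = 16  [terminal]
8. n6.mk = false  [f₁.sig > 16]
9. n6.live = 7  [f₁.sig - 9]
10. n3.lab = "zy"  ["zy"]
11. n3.live = false  [S.mk == true]
12. n2.mk = false  [A.live == true]
13. n2.live = 28  [len(A.lab) + 26]
14. n10.hot = 21  [21]
15. n11.wid = "vz"  ["vz"]
16. n11.idx = -8  [A.hot - 29]
17. n12.sig = 10  [terminal]
18. n11.sig = 13  [B.idx * -2 - 3]
19. n13.depth = 24  [terminal]
20. n10.lab = "zq"  ["zq"]
21. n10.live = true  [B.sig > 12]
22. n15.wid = "kz"  ["kz"]
23. n15.idx = 22  [22]
24. n16.lim = false  [terminal]
25. n17.depth = -4  [terminal]
26. n15.sig = 22  [if b.lim then d.depth else B.idx]
27. n19.depth = 24  [terminal]
28. n20.lim = true  [terminal]
29. n18.mk = true  [b.lim == true]
30. n18.live = 5  [d.depth - 19]
31. n14.mk = false  [S₁.live > 5]
32. n14.live = -5  [-5]
33. n21.lim = false  [terminal]
34. n9.mk = true  [S₁.mk or A.live]
35. n9.live = 11  [S₁.live + 16]
36. n23.lim = true  [terminal]
37. n22.mk = true  [b.lim == true]
38. n22.live = 29  [29]
39. n1.mk = true  [S₁.live > 27]
40. n1.live = -5  [S₁.live + S₃.live - 62]
41. n24.sig = -6  [terminal]
42. n25.lim = true  [terminal]
43. n0.mk = false  [b.lim == false]
44. n0.live = 2  [S₁.live * 2 + 12]

2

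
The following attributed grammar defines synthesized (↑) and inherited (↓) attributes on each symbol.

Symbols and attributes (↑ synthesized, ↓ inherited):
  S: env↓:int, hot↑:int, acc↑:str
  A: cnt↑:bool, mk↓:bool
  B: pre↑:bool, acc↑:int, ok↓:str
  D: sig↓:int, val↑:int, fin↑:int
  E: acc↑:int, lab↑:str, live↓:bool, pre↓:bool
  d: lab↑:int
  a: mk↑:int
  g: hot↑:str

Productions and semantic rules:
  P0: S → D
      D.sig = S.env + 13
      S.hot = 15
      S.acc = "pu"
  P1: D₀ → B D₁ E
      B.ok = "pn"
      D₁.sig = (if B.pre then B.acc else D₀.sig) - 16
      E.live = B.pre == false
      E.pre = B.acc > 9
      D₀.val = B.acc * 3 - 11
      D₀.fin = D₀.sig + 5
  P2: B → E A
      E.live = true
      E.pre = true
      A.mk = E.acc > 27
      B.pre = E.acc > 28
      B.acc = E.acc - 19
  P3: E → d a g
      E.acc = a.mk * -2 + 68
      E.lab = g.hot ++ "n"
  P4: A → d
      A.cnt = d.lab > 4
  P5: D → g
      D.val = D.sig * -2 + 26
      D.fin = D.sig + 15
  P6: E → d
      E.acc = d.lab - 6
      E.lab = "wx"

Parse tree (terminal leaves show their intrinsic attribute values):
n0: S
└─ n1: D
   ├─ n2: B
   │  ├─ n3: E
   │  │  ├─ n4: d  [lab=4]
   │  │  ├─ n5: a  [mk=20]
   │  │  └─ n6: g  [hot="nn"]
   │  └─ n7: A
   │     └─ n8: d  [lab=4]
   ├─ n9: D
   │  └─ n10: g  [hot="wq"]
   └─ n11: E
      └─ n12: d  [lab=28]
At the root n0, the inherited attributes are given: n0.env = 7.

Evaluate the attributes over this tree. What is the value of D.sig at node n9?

1. n0.env = 7  [given at root]
2. n1.sig = 20  [S.env + 13]
3. n2.ok = "pn"  ["pn"]
4. n3.live = true  [true]
5. n3.pre = true  [true]
6. n4.lab = 4  [terminal]
7. n5.mk = 20  [terminal]
8. n6.hot = "nn"  [terminal]
9. n3.acc = 28  [a.mk * -2 + 68]
10. n3.lab = "nnn"  [g.hot ++ "n"]
11. n7.mk = true  [E.acc > 27]
12. n8.lab = 4  [terminal]
13. n7.cnt = false  [d.lab > 4]
14. n2.pre = false  [E.acc > 28]
15. n2.acc = 9  [E.acc - 19]
16. n9.sig = 4  [(if B.pre then B.acc else D₀.sig) - 16]
17. n10.hot = "wq"  [terminal]
18. n9.val = 18  [D.sig * -2 + 26]
19. n9.fin = 19  [D.sig + 15]
20. n11.live = true  [B.pre == false]
21. n11.pre = false  [B.acc > 9]
22. n12.lab = 28  [terminal]
23. n11.acc = 22  [d.lab - 6]
24. n11.lab = "wx"  ["wx"]
25. n1.val = 16  [B.acc * 3 - 11]
26. n1.fin = 25  [D₀.sig + 5]
27. n0.hot = 15  [15]
28. n0.acc = "pu"  ["pu"]

4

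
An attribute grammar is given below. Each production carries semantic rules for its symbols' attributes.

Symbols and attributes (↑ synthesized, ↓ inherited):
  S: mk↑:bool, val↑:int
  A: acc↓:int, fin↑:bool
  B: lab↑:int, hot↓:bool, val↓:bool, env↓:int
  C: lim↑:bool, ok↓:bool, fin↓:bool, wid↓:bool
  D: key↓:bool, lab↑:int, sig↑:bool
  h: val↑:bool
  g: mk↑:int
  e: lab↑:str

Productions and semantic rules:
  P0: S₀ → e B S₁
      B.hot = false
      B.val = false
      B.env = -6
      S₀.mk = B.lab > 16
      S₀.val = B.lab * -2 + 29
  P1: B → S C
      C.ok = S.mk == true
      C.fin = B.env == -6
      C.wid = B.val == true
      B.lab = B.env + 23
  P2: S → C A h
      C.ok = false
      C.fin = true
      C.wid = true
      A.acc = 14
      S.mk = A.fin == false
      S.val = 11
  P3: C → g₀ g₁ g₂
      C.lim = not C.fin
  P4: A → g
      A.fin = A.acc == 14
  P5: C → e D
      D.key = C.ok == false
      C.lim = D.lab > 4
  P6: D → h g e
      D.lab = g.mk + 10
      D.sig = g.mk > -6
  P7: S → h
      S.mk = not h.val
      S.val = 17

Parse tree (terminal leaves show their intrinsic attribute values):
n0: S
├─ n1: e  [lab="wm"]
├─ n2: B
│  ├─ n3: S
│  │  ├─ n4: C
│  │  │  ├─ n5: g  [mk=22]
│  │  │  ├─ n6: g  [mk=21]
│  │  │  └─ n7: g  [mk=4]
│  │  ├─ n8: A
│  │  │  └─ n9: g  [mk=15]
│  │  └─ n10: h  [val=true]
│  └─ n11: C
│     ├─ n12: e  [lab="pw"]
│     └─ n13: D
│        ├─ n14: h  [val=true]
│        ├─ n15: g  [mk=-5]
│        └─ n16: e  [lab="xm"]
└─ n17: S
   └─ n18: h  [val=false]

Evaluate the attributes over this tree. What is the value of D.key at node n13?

1. n1.lab = "wm"  [terminal]
2. n2.hot = false  [false]
3. n2.val = false  [false]
4. n2.env = -6  [-6]
5. n4.ok = false  [false]
6. n4.fin = true  [true]
7. n4.wid = true  [true]
8. n5.mk = 22  [terminal]
9. n6.mk = 21  [terminal]
10. n7.mk = 4  [terminal]
11. n4.lim = false  [not C.fin]
12. n8.acc = 14  [14]
13. n9.mk = 15  [terminal]
14. n8.fin = true  [A.acc == 14]
15. n10.val = true  [terminal]
16. n3.mk = false  [A.fin == false]
17. n3.val = 11  [11]
18. n11.ok = false  [S.mk == true]
19. n11.fin = true  [B.env == -6]
20. n11.wid = false  [B.val == true]
21. n12.lab = "pw"  [terminal]
22. n13.key = true  [C.ok == false]
23. n14.val = true  [terminal]
24. n15.mk = -5  [terminal]
25. n16.lab = "xm"  [terminal]
26. n13.lab = 5  [g.mk + 10]
27. n13.sig = true  [g.mk > -6]
28. n11.lim = true  [D.lab > 4]
29. n2.lab = 17  [B.env + 23]
30. n18.val = false  [terminal]
31. n17.mk = true  [not h.val]
32. n17.val = 17  [17]
33. n0.mk = true  [B.lab > 16]
34. n0.val = -5  [B.lab * -2 + 29]

true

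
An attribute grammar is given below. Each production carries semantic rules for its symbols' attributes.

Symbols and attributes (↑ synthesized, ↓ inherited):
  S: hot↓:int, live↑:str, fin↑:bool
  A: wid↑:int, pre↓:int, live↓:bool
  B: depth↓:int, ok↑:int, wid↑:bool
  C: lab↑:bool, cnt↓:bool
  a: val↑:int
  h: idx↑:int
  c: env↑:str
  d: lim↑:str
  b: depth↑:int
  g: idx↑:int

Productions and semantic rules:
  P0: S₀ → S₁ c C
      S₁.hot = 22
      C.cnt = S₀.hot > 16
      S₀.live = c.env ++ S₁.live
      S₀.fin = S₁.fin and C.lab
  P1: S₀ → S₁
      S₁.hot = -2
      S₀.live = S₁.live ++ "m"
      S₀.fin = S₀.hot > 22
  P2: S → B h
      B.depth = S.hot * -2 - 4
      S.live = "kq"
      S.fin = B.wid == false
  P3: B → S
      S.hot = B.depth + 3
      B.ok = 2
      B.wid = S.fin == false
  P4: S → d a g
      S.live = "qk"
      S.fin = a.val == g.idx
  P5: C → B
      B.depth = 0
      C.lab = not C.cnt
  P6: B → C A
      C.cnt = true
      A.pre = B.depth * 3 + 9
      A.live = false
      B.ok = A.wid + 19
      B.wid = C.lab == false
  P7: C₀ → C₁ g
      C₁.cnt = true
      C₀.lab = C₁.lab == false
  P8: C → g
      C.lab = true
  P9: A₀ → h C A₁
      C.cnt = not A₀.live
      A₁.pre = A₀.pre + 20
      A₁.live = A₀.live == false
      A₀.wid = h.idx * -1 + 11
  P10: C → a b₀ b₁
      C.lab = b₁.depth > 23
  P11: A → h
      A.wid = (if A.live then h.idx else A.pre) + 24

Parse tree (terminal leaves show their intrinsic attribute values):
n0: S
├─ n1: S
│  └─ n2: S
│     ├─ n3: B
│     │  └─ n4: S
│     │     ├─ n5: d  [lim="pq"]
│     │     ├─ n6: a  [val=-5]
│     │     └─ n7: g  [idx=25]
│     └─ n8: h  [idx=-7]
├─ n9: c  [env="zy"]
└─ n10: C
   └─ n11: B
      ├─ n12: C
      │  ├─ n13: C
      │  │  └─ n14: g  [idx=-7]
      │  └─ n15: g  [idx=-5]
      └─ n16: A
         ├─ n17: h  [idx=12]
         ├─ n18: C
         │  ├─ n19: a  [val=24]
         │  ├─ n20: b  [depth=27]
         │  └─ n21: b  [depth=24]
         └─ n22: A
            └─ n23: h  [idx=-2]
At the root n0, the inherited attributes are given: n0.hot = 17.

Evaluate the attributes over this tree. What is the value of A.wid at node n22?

22

1. n0.hot = 17  [given at root]
2. n1.hot = 22  [22]
3. n2.hot = -2  [-2]
4. n3.depth = 0  [S.hot * -2 - 4]
5. n4.hot = 3  [B.depth + 3]
6. n5.lim = "pq"  [terminal]
7. n6.val = -5  [terminal]
8. n7.idx = 25  [terminal]
9. n4.live = "qk"  ["qk"]
10. n4.fin = false  [a.val == g.idx]
11. n3.ok = 2  [2]
12. n3.wid = true  [S.fin == false]
13. n8.idx = -7  [terminal]
14. n2.live = "kq"  ["kq"]
15. n2.fin = false  [B.wid == false]
16. n1.live = "kqm"  [S₁.live ++ "m"]
17. n1.fin = false  [S₀.hot > 22]
18. n9.env = "zy"  [terminal]
19. n10.cnt = true  [S₀.hot > 16]
20. n11.depth = 0  [0]
21. n12.cnt = true  [true]
22. n13.cnt = true  [true]
23. n14.idx = -7  [terminal]
24. n13.lab = true  [true]
25. n15.idx = -5  [terminal]
26. n12.lab = false  [C₁.lab == false]
27. n16.pre = 9  [B.depth * 3 + 9]
28. n16.live = false  [false]
29. n17.idx = 12  [terminal]
30. n18.cnt = true  [not A₀.live]
31. n19.val = 24  [terminal]
32. n20.depth = 27  [terminal]
33. n21.depth = 24  [terminal]
34. n18.lab = true  [b₁.depth > 23]
35. n22.pre = 29  [A₀.pre + 20]
36. n22.live = true  [A₀.live == false]
37. n23.idx = -2  [terminal]
38. n22.wid = 22  [(if A.live then h.idx else A.pre) + 24]
39. n16.wid = -1  [h.idx * -1 + 11]
40. n11.ok = 18  [A.wid + 19]
41. n11.wid = true  [C.lab == false]
42. n10.lab = false  [not C.cnt]
43. n0.live = "zykqm"  [c.env ++ S₁.live]
44. n0.fin = false  [S₁.fin and C.lab]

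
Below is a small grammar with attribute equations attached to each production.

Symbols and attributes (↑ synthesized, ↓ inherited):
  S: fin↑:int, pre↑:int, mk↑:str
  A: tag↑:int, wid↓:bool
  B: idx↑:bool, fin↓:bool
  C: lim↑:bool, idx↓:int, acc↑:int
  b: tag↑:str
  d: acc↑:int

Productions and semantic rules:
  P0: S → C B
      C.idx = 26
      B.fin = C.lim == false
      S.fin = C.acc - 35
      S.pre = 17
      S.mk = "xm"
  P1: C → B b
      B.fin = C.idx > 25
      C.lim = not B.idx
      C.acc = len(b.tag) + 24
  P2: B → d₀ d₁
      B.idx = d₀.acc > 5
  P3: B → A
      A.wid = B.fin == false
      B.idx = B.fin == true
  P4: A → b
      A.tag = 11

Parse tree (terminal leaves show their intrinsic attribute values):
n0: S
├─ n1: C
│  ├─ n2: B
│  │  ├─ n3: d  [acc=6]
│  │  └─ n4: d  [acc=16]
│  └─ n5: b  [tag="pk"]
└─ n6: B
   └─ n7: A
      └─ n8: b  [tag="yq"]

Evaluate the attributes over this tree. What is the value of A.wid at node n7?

1. n1.idx = 26  [26]
2. n2.fin = true  [C.idx > 25]
3. n3.acc = 6  [terminal]
4. n4.acc = 16  [terminal]
5. n2.idx = true  [d₀.acc > 5]
6. n5.tag = "pk"  [terminal]
7. n1.lim = false  [not B.idx]
8. n1.acc = 26  [len(b.tag) + 24]
9. n6.fin = true  [C.lim == false]
10. n7.wid = false  [B.fin == false]
11. n8.tag = "yq"  [terminal]
12. n7.tag = 11  [11]
13. n6.idx = true  [B.fin == true]
14. n0.fin = -9  [C.acc - 35]
15. n0.pre = 17  [17]
16. n0.mk = "xm"  ["xm"]

false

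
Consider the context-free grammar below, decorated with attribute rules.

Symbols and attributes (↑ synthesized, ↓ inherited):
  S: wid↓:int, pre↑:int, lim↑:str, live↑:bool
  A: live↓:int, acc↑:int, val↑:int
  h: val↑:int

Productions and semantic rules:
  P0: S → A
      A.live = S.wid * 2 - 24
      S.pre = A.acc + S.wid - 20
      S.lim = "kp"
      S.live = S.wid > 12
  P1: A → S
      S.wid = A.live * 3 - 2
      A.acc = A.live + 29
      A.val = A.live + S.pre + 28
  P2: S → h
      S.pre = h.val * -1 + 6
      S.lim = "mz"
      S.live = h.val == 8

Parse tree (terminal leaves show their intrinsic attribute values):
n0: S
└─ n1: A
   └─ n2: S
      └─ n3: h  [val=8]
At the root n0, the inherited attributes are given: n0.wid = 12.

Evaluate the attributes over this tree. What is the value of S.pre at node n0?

1. n0.wid = 12  [given at root]
2. n1.live = 0  [S.wid * 2 - 24]
3. n2.wid = -2  [A.live * 3 - 2]
4. n3.val = 8  [terminal]
5. n2.pre = -2  [h.val * -1 + 6]
6. n2.lim = "mz"  ["mz"]
7. n2.live = true  [h.val == 8]
8. n1.acc = 29  [A.live + 29]
9. n1.val = 26  [A.live + S.pre + 28]
10. n0.pre = 21  [A.acc + S.wid - 20]
11. n0.lim = "kp"  ["kp"]
12. n0.live = false  [S.wid > 12]

21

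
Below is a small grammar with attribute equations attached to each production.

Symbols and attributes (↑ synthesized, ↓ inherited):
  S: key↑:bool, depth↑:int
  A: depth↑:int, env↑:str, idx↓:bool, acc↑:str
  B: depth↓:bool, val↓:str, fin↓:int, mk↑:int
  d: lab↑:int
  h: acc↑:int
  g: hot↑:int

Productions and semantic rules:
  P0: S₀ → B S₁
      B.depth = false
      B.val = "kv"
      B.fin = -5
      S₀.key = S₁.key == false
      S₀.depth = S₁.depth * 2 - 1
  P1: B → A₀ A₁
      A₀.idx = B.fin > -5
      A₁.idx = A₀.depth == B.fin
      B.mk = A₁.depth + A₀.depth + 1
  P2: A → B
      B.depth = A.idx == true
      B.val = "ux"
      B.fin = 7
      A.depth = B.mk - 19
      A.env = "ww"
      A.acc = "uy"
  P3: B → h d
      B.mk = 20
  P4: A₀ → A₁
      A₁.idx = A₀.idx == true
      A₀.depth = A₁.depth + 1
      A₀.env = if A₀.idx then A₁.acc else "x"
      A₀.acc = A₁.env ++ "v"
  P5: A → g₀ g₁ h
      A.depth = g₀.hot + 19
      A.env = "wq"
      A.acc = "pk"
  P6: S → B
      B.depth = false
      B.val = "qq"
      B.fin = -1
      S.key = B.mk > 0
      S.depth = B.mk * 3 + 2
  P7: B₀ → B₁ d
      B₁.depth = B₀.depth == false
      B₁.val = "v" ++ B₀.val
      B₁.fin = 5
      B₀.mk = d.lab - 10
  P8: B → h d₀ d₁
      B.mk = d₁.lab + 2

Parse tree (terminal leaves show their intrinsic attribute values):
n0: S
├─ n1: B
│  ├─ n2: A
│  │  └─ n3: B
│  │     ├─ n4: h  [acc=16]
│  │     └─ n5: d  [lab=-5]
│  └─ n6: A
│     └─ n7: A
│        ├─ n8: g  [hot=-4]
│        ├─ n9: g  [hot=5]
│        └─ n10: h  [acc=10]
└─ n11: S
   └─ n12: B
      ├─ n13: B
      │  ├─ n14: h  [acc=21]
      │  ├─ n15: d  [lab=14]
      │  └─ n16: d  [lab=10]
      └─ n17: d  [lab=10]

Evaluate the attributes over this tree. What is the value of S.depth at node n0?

3

1. n1.depth = false  [false]
2. n1.val = "kv"  ["kv"]
3. n1.fin = -5  [-5]
4. n2.idx = false  [B.fin > -5]
5. n3.depth = false  [A.idx == true]
6. n3.val = "ux"  ["ux"]
7. n3.fin = 7  [7]
8. n4.acc = 16  [terminal]
9. n5.lab = -5  [terminal]
10. n3.mk = 20  [20]
11. n2.depth = 1  [B.mk - 19]
12. n2.env = "ww"  ["ww"]
13. n2.acc = "uy"  ["uy"]
14. n6.idx = false  [A₀.depth == B.fin]
15. n7.idx = false  [A₀.idx == true]
16. n8.hot = -4  [terminal]
17. n9.hot = 5  [terminal]
18. n10.acc = 10  [terminal]
19. n7.depth = 15  [g₀.hot + 19]
20. n7.env = "wq"  ["wq"]
21. n7.acc = "pk"  ["pk"]
22. n6.depth = 16  [A₁.depth + 1]
23. n6.env = "x"  [if A₀.idx then A₁.acc else "x"]
24. n6.acc = "wqv"  [A₁.env ++ "v"]
25. n1.mk = 18  [A₁.depth + A₀.depth + 1]
26. n12.depth = false  [false]
27. n12.val = "qq"  ["qq"]
28. n12.fin = -1  [-1]
29. n13.depth = true  [B₀.depth == false]
30. n13.val = "vqq"  ["v" ++ B₀.val]
31. n13.fin = 5  [5]
32. n14.acc = 21  [terminal]
33. n15.lab = 14  [terminal]
34. n16.lab = 10  [terminal]
35. n13.mk = 12  [d₁.lab + 2]
36. n17.lab = 10  [terminal]
37. n12.mk = 0  [d.lab - 10]
38. n11.key = false  [B.mk > 0]
39. n11.depth = 2  [B.mk * 3 + 2]
40. n0.key = true  [S₁.key == false]
41. n0.depth = 3  [S₁.depth * 2 - 1]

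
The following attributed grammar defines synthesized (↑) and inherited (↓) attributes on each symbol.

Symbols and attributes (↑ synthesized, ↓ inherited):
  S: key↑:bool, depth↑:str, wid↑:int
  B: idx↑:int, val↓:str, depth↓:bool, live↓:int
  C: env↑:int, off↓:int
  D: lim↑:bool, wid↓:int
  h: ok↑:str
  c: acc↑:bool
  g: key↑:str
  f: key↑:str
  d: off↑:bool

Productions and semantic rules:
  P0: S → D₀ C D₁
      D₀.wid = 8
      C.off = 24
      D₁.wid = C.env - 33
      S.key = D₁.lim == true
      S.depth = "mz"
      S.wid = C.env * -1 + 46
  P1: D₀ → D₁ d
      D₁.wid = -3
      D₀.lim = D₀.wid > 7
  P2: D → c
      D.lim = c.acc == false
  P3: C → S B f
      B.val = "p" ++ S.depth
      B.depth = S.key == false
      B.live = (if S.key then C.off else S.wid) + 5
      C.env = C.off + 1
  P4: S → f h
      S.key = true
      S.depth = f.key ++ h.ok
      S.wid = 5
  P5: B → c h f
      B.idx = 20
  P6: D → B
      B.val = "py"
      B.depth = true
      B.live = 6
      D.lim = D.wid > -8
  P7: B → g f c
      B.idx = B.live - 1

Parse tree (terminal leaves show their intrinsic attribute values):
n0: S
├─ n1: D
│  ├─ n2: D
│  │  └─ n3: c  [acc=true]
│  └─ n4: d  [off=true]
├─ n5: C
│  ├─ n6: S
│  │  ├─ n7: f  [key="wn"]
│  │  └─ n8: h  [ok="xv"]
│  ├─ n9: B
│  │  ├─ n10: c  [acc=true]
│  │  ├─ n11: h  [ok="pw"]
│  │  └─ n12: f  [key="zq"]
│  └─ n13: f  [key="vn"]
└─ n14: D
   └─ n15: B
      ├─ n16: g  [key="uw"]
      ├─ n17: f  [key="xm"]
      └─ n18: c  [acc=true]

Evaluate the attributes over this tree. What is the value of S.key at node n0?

1. n1.wid = 8  [8]
2. n2.wid = -3  [-3]
3. n3.acc = true  [terminal]
4. n2.lim = false  [c.acc == false]
5. n4.off = true  [terminal]
6. n1.lim = true  [D₀.wid > 7]
7. n5.off = 24  [24]
8. n7.key = "wn"  [terminal]
9. n8.ok = "xv"  [terminal]
10. n6.key = true  [true]
11. n6.depth = "wnxv"  [f.key ++ h.ok]
12. n6.wid = 5  [5]
13. n9.val = "pwnxv"  ["p" ++ S.depth]
14. n9.depth = false  [S.key == false]
15. n9.live = 29  [(if S.key then C.off else S.wid) + 5]
16. n10.acc = true  [terminal]
17. n11.ok = "pw"  [terminal]
18. n12.key = "zq"  [terminal]
19. n9.idx = 20  [20]
20. n13.key = "vn"  [terminal]
21. n5.env = 25  [C.off + 1]
22. n14.wid = -8  [C.env - 33]
23. n15.val = "py"  ["py"]
24. n15.depth = true  [true]
25. n15.live = 6  [6]
26. n16.key = "uw"  [terminal]
27. n17.key = "xm"  [terminal]
28. n18.acc = true  [terminal]
29. n15.idx = 5  [B.live - 1]
30. n14.lim = false  [D.wid > -8]
31. n0.key = false  [D₁.lim == true]
32. n0.depth = "mz"  ["mz"]
33. n0.wid = 21  [C.env * -1 + 46]

false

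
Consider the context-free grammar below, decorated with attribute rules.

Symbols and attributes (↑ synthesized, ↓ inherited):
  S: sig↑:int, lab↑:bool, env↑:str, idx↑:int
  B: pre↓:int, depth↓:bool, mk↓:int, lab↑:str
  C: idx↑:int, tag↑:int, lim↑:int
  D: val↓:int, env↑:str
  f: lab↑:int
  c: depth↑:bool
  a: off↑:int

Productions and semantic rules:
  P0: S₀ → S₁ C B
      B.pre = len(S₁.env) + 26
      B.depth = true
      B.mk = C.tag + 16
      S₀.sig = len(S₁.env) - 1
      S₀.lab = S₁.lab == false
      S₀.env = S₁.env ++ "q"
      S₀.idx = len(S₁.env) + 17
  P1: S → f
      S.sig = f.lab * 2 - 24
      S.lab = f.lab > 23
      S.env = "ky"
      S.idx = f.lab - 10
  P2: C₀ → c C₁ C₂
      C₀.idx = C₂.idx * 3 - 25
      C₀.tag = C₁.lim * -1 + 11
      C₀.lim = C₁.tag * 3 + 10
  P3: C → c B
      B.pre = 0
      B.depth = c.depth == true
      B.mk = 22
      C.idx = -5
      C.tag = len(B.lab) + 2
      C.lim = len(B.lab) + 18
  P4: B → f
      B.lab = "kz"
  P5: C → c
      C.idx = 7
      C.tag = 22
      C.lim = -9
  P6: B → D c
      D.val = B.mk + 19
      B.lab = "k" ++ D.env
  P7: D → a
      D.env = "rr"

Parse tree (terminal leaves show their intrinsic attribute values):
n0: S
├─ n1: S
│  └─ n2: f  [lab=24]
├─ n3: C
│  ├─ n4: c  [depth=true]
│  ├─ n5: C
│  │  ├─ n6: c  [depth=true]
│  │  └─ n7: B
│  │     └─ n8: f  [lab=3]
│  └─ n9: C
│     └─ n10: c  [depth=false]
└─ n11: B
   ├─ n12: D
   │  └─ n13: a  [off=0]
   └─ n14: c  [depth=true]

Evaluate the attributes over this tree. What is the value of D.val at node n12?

1. n2.lab = 24  [terminal]
2. n1.sig = 24  [f.lab * 2 - 24]
3. n1.lab = true  [f.lab > 23]
4. n1.env = "ky"  ["ky"]
5. n1.idx = 14  [f.lab - 10]
6. n4.depth = true  [terminal]
7. n6.depth = true  [terminal]
8. n7.pre = 0  [0]
9. n7.depth = true  [c.depth == true]
10. n7.mk = 22  [22]
11. n8.lab = 3  [terminal]
12. n7.lab = "kz"  ["kz"]
13. n5.idx = -5  [-5]
14. n5.tag = 4  [len(B.lab) + 2]
15. n5.lim = 20  [len(B.lab) + 18]
16. n10.depth = false  [terminal]
17. n9.idx = 7  [7]
18. n9.tag = 22  [22]
19. n9.lim = -9  [-9]
20. n3.idx = -4  [C₂.idx * 3 - 25]
21. n3.tag = -9  [C₁.lim * -1 + 11]
22. n3.lim = 22  [C₁.tag * 3 + 10]
23. n11.pre = 28  [len(S₁.env) + 26]
24. n11.depth = true  [true]
25. n11.mk = 7  [C.tag + 16]
26. n12.val = 26  [B.mk + 19]
27. n13.off = 0  [terminal]
28. n12.env = "rr"  ["rr"]
29. n14.depth = true  [terminal]
30. n11.lab = "krr"  ["k" ++ D.env]
31. n0.sig = 1  [len(S₁.env) - 1]
32. n0.lab = false  [S₁.lab == false]
33. n0.env = "kyq"  [S₁.env ++ "q"]
34. n0.idx = 19  [len(S₁.env) + 17]

26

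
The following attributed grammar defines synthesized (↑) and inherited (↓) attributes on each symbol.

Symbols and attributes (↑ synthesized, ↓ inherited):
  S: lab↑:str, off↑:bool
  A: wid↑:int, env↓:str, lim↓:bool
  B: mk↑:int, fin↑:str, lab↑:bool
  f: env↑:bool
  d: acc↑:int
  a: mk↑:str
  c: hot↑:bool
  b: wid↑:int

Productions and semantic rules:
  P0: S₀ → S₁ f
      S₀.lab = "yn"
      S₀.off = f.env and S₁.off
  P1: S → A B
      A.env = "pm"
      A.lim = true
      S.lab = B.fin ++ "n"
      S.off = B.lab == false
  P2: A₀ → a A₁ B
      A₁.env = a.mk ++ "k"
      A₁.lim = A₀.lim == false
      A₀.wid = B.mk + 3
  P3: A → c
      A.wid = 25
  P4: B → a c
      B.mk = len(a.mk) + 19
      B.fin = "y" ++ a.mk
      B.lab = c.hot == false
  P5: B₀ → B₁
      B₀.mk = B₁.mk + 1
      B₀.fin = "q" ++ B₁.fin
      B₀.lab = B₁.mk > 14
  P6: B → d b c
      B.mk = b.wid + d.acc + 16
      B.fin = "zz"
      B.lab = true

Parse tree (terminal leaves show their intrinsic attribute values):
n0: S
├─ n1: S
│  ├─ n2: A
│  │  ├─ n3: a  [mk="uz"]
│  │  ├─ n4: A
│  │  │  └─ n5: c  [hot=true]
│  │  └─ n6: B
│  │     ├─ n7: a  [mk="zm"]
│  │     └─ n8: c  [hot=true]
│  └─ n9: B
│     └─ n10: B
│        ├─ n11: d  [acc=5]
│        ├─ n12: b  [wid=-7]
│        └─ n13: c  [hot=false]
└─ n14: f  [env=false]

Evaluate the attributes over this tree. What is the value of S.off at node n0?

1. n2.env = "pm"  ["pm"]
2. n2.lim = true  [true]
3. n3.mk = "uz"  [terminal]
4. n4.env = "uzk"  [a.mk ++ "k"]
5. n4.lim = false  [A₀.lim == false]
6. n5.hot = true  [terminal]
7. n4.wid = 25  [25]
8. n7.mk = "zm"  [terminal]
9. n8.hot = true  [terminal]
10. n6.mk = 21  [len(a.mk) + 19]
11. n6.fin = "yzm"  ["y" ++ a.mk]
12. n6.lab = false  [c.hot == false]
13. n2.wid = 24  [B.mk + 3]
14. n11.acc = 5  [terminal]
15. n12.wid = -7  [terminal]
16. n13.hot = false  [terminal]
17. n10.mk = 14  [b.wid + d.acc + 16]
18. n10.fin = "zz"  ["zz"]
19. n10.lab = true  [true]
20. n9.mk = 15  [B₁.mk + 1]
21. n9.fin = "qzz"  ["q" ++ B₁.fin]
22. n9.lab = false  [B₁.mk > 14]
23. n1.lab = "qzzn"  [B.fin ++ "n"]
24. n1.off = true  [B.lab == false]
25. n14.env = false  [terminal]
26. n0.lab = "yn"  ["yn"]
27. n0.off = false  [f.env and S₁.off]

false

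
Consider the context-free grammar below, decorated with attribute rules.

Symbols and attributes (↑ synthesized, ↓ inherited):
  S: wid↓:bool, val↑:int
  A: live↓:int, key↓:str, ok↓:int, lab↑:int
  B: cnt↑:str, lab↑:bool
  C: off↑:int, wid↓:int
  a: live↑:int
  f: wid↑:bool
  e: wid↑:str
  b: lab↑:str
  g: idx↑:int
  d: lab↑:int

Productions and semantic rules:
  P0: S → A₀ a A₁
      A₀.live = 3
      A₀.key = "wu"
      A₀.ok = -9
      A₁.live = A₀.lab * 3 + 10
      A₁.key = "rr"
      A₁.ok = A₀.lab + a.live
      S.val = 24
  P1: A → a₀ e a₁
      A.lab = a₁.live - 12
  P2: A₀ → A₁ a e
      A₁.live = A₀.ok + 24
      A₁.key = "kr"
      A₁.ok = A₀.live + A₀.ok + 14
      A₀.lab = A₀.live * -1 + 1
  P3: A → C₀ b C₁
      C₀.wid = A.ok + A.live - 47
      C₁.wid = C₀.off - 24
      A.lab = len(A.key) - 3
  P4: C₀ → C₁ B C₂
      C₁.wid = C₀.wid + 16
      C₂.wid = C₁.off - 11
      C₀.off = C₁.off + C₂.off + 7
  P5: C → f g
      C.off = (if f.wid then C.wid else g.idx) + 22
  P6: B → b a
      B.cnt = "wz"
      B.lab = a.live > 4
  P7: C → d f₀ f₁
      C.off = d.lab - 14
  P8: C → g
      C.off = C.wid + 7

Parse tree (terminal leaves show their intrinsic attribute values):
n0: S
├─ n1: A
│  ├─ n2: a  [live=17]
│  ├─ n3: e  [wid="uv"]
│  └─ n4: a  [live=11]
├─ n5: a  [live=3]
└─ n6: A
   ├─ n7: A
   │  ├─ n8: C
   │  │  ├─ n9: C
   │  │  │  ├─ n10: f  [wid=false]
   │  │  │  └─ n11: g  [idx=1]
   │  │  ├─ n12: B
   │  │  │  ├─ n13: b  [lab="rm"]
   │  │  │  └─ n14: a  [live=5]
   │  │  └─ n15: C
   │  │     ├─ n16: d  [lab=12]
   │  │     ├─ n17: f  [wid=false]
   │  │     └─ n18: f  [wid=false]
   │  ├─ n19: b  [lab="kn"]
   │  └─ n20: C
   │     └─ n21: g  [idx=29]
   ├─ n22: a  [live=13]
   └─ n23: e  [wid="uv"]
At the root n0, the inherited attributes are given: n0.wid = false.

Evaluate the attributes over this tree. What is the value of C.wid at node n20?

1. n0.wid = false  [given at root]
2. n1.live = 3  [3]
3. n1.key = "wu"  ["wu"]
4. n1.ok = -9  [-9]
5. n2.live = 17  [terminal]
6. n3.wid = "uv"  [terminal]
7. n4.live = 11  [terminal]
8. n1.lab = -1  [a₁.live - 12]
9. n5.live = 3  [terminal]
10. n6.live = 7  [A₀.lab * 3 + 10]
11. n6.key = "rr"  ["rr"]
12. n6.ok = 2  [A₀.lab + a.live]
13. n7.live = 26  [A₀.ok + 24]
14. n7.key = "kr"  ["kr"]
15. n7.ok = 23  [A₀.live + A₀.ok + 14]
16. n8.wid = 2  [A.ok + A.live - 47]
17. n9.wid = 18  [C₀.wid + 16]
18. n10.wid = false  [terminal]
19. n11.idx = 1  [terminal]
20. n9.off = 23  [(if f.wid then C.wid else g.idx) + 22]
21. n13.lab = "rm"  [terminal]
22. n14.live = 5  [terminal]
23. n12.cnt = "wz"  ["wz"]
24. n12.lab = true  [a.live > 4]
25. n15.wid = 12  [C₁.off - 11]
26. n16.lab = 12  [terminal]
27. n17.wid = false  [terminal]
28. n18.wid = false  [terminal]
29. n15.off = -2  [d.lab - 14]
30. n8.off = 28  [C₁.off + C₂.off + 7]
31. n19.lab = "kn"  [terminal]
32. n20.wid = 4  [C₀.off - 24]
33. n21.idx = 29  [terminal]
34. n20.off = 11  [C.wid + 7]
35. n7.lab = -1  [len(A.key) - 3]
36. n22.live = 13  [terminal]
37. n23.wid = "uv"  [terminal]
38. n6.lab = -6  [A₀.live * -1 + 1]
39. n0.val = 24  [24]

4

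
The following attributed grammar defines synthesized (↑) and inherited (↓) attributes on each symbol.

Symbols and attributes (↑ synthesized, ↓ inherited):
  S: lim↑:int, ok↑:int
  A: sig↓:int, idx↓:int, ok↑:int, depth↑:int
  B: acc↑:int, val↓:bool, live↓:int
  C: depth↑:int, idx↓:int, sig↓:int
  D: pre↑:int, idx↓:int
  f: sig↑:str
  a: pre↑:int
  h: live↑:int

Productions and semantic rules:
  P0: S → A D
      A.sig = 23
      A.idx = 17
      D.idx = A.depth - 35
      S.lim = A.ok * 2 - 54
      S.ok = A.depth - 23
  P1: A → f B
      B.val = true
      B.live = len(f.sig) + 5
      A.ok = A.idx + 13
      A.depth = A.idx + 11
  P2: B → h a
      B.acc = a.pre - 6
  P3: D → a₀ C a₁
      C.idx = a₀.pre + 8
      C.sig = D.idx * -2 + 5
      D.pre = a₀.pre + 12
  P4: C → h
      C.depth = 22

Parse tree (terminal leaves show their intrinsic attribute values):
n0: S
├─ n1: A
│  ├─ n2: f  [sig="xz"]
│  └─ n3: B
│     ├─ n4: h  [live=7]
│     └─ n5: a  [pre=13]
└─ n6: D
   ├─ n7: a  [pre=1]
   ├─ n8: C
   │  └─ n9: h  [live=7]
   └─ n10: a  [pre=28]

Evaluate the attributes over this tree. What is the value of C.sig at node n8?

1. n1.sig = 23  [23]
2. n1.idx = 17  [17]
3. n2.sig = "xz"  [terminal]
4. n3.val = true  [true]
5. n3.live = 7  [len(f.sig) + 5]
6. n4.live = 7  [terminal]
7. n5.pre = 13  [terminal]
8. n3.acc = 7  [a.pre - 6]
9. n1.ok = 30  [A.idx + 13]
10. n1.depth = 28  [A.idx + 11]
11. n6.idx = -7  [A.depth - 35]
12. n7.pre = 1  [terminal]
13. n8.idx = 9  [a₀.pre + 8]
14. n8.sig = 19  [D.idx * -2 + 5]
15. n9.live = 7  [terminal]
16. n8.depth = 22  [22]
17. n10.pre = 28  [terminal]
18. n6.pre = 13  [a₀.pre + 12]
19. n0.lim = 6  [A.ok * 2 - 54]
20. n0.ok = 5  [A.depth - 23]

19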